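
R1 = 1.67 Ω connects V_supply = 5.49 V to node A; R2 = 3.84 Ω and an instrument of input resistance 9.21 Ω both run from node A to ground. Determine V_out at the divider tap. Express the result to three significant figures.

First combine the lower leg with the load: R2 ‖ R_L = 2.710 Ω.
Voltage divider with the loaded lower leg: V_out = 5.49 × 2.710/(1.67 + 2.710) = 5.49 × 0.6187 = 3.397 V.
(Unloaded it would be 3.83 V; the load pulls it down.)

V_out ≈ 3.40 V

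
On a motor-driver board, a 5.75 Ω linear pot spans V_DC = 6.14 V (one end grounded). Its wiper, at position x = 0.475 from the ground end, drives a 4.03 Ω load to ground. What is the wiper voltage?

Split the track: R_lower = x·R_p = 2.731 Ω, R_upper = (1−x)·R_p = 3.019 Ω.
R_L loads the lower segment: effective lower R = 1.628 Ω.
Then V_out = V_DC · 1.628/(3.019 + 1.628) = 2.151 V.

V_out ≈ 2.15 V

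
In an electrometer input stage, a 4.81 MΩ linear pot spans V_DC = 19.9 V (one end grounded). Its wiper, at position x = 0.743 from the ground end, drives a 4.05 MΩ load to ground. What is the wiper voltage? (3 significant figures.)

Split the track: R_lower = x·R_p = 3.574 MΩ, R_upper = (1−x)·R_p = 1.236 MΩ.
(x·R_p) ‖ R_L = 1.899 MΩ.
V_out = 19.9 × 1.899/(1.236 + 1.899) = 12.05 V.

V_out ≈ 12.1 V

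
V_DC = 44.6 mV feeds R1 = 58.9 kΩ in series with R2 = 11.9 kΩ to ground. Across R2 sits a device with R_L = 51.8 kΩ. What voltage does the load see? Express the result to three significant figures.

V_out ≈ 6.29 mV

The load sits in parallel with R2, giving an effective lower resistance R2' = R2·R_L/(R2+R_L) = 9.677 kΩ.
Now apply the divider: V_out = 44.6 × 0.1411 = 6.294 mV.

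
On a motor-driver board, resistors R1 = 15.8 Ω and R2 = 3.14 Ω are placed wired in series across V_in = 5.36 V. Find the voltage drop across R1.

V ≈ 4.47 V

Total series resistance ΣR = 15.8 + 3.14 = 18.94 Ω.
By the voltage-divider rule, V = 5.36 × 15.80/18.94 = 4.471 V.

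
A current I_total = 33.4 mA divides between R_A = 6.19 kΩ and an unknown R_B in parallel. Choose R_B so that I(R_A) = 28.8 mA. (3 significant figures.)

R_B ≈ 38.8 kΩ

The fraction through R_A equals R_B/(R_A+R_B).
With f = 0.8623, R_B = R_A · f/(1−f) = 6.19 × 6.261 = 38.75 kΩ.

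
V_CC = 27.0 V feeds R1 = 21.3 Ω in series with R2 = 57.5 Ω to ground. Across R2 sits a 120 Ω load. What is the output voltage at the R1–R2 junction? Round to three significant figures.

V_out ≈ 17.4 V

R2 ‖ R_L = (57.5 × 120)/(57.5 + 120) = 38.87 Ω.
Then V_out = V_CC · R2'/(R1 + R2') = 27.0 × 38.87/60.17 = 17.44 V.
(Unloaded it would be 19.7 V; the load pulls it down.)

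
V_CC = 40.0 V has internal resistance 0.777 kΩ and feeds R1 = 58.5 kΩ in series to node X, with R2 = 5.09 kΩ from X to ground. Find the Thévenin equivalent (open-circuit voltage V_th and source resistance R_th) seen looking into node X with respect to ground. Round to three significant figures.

V_th ≈ 3.16 V, R_th ≈ 4.69 kΩ

R1' = 0.777 + 58.5 = 59.28 kΩ (source resistance + R1).
With X open, the divider is unloaded: V_th = 40.0 × 5.09/64.37 = 3.163 V.
With V_CC suppressed (replaced by a short), R_th = R1' ‖ R2 = (59.28 × 5.09)/(59.28 + 5.09) = 4.687 kΩ.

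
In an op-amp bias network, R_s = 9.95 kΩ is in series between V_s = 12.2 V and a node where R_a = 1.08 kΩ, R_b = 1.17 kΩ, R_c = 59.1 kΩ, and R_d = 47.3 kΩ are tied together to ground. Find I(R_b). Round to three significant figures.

I ≈ 0.546 mA

Parallel bank: R_p = 1/(1/1.08 + 1/1.17 + 1/59.1 + 1/47.3) = 0.5498 kΩ.
Node voltage V_A = V_s · R_p/(R_s + R_p) = 12.2 × 0.05237 = 0.6389 V.
I(R_b) = V_A / R_b = 0.6389/1.17 = 0.5461 mA.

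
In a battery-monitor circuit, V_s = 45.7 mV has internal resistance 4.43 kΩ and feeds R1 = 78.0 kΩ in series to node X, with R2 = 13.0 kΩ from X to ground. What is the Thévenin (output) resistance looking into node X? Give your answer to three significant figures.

R1' = 4.43 + 78.0 = 82.43 kΩ (source resistance + R1).
Zeroing V_s shorts the top of R1' to ground, so R_th = R1' ‖ R2 = 11.23 kΩ.

R_th ≈ 11.2 kΩ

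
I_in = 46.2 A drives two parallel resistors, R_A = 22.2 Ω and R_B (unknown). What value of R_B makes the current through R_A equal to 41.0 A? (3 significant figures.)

The fraction through R_A equals R_B/(R_A+R_B).
With f = 0.8874, R_B = R_A · f/(1−f) = 22.2 × 7.885 = 175.0 Ω.

R_B ≈ 175 Ω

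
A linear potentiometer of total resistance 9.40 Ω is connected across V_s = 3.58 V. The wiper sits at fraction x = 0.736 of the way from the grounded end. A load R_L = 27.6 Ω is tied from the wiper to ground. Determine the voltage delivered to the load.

Split the track: R_lower = x·R_p = 6.918 Ω, R_upper = (1−x)·R_p = 2.482 Ω.
(x·R_p) ‖ R_L = 5.532 Ω.
Loaded-divider output: V_out = 3.58 × 0.6903 = 2.471 V.
(Unloaded: V_out = x·V_s = 2.63 V.)

V_out ≈ 2.47 V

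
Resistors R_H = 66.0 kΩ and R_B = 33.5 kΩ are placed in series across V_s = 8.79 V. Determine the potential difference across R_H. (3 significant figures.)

Total series resistance ΣR = 66.0 + 33.5 = 99.50 kΩ.
By the voltage-divider rule, V = 8.79 × 66.00/99.50 = 5.831 V.

V ≈ 5.83 V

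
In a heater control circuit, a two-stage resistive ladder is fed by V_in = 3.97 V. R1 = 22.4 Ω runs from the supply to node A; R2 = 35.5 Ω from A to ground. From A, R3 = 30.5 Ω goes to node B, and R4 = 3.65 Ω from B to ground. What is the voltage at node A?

V_A ≈ 1.74 V

Looking into the second stage from A: R3 + R4 = 34.15 Ω appears in parallel with R2.
Effective lower resistance at A: R2 ‖ 34.15 = 17.41 Ω.
V_A = 3.97 × 17.41/(22.4 + 17.41) = 1.736 V.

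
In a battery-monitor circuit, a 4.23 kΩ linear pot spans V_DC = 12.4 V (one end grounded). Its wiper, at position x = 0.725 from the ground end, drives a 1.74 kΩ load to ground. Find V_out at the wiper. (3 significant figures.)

V_out ≈ 6.06 V

Lower segment x·R_p = 3.067 kΩ; upper segment (1−x)·R_p = 1.163 kΩ.
(x·R_p) ‖ R_L = 1.110 kΩ.
Then V_out = V_DC · 1.110/(1.163 + 1.110) = 6.055 V.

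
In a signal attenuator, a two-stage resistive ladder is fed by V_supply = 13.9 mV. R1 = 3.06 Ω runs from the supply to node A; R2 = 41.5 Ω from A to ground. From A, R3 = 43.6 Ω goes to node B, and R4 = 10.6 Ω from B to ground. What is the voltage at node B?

Looking into the second stage from A: R3 + R4 = 54.20 Ω appears in parallel with R2.
Effective lower resistance at A: R2 ‖ 54.20 = 23.50 Ω.
So V_A = 13.9 × 0.8848 = 12.30 mV.
Then the unloaded second divider: V_B = V_A × R4/(R3+R4) = 12.30 × 0.1956 = 2.405 mV.

V_B ≈ 2.41 mV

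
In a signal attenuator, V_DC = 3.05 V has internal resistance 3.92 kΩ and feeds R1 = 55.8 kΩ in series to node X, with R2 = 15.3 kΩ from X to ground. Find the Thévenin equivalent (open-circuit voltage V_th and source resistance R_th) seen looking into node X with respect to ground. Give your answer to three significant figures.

R1' = 3.92 + 55.8 = 59.72 kΩ (source resistance + R1).
Open-circuit (no load on X): V_th = V_DC · R2/(R1' + R2) = 3.05 × 15.3/(59.72 + 15.3) = 0.6220 V.
With V_DC suppressed (replaced by a short), R_th = R1' ‖ R2 = (59.72 × 15.3)/(59.72 + 15.3) = 12.18 kΩ.

V_th ≈ 0.622 V, R_th ≈ 12.2 kΩ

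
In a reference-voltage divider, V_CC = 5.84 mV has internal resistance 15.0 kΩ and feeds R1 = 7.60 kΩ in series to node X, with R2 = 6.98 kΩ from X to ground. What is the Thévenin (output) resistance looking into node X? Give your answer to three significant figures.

R_th ≈ 5.33 kΩ

R1' = 15.0 + 7.60 = 22.60 kΩ (source resistance + R1).
Zeroing V_CC shorts the top of R1' to ground, so R_th = R1' ‖ R2 = 5.333 kΩ.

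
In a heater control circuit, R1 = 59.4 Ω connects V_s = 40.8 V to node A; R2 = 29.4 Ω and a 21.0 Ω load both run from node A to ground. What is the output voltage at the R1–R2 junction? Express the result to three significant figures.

V_out ≈ 6.98 V

The load sits in parallel with R2, giving an effective lower resistance R2' = R2·R_L/(R2+R_L) = 12.25 Ω.
Voltage divider with the loaded lower leg: V_out = 40.8 × 12.25/(59.4 + 12.25) = 40.8 × 0.1710 = 6.976 V.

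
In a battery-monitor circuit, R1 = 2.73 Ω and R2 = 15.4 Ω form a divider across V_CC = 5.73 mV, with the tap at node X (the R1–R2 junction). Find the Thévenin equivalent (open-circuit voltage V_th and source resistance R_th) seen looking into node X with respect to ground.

With X open, the divider is unloaded: V_th = 5.73 × 15.4/18.13 = 4.867 mV.
Zeroing V_CC shorts the top of R1 to ground, so R_th = R1 ‖ R2 = 2.319 Ω.

V_th ≈ 4.87 mV, R_th ≈ 2.32 Ω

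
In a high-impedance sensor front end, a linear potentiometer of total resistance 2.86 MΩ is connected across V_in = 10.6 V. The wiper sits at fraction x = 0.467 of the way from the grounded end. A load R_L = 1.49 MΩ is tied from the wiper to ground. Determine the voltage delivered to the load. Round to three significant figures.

V_out ≈ 3.35 V

The pot divides into 1.524 MΩ above the wiper and 1.336 MΩ below.
R_L loads the lower segment: effective lower R = 0.7043 MΩ.
Loaded-divider output: V_out = 10.6 × 0.3160 = 3.350 V.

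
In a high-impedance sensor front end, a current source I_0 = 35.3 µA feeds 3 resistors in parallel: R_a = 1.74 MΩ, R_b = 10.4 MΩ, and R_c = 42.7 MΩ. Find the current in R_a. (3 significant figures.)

I ≈ 29.2 µA

Conductances: ΣG = 1/1.74 + 1/10.4 + 1/42.7 = 0.6943 (1/MΩ).
R_a takes the fraction G_k/ΣG = 0.5747/0.6943 = 0.8278, so I = 35.3 × 0.8278 = 29.22 µA.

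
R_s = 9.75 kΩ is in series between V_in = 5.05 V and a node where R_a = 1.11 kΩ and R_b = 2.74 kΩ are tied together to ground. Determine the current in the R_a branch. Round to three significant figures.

Combine the parallel branches: R_p = (1/1.11 + 1/2.74)⁻¹ = 0.7900 kΩ.
Node voltage V_A = V_in · R_p/(R_s + R_p) = 5.05 × 0.07495 = 0.3785 V.
Branch current I = V_A/R_a = 0.3785/1.11 = 0.3410 mA.

I ≈ 0.341 mA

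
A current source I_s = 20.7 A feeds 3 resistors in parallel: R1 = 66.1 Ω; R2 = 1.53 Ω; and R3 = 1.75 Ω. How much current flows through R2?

I ≈ 10.9 A

Conductances: ΣG = 1/66.1 + 1/1.53 + 1/1.75 = 1.240 (1/Ω).
R2 takes the fraction G_k/ΣG = 0.6536/1.240 = 0.5270, so I = 20.7 × 0.5270 = 10.91 A.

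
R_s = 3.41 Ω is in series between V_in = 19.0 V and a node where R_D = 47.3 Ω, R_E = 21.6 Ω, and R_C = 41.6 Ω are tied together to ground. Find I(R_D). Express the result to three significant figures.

Equivalent of the parallel group: R_p = 10.93 Ω.
Node voltage V_A = V_in · R_p/(R_s + R_p) = 19.0 × 0.7622 = 14.48 V.
I(R_D) = V_A / R_D = 14.48/47.3 = 0.3062 A.

I ≈ 0.306 A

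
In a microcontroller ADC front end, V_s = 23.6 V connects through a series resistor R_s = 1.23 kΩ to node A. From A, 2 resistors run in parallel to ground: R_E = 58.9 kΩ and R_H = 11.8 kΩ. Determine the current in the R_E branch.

Equivalent of the parallel group: R_p = 9.831 kΩ.
V_A = 23.6 × 9.831/11.06 = 20.98 V.
Branch current I = V_A/R_E = 20.98/58.9 = 0.3561 mA.

I ≈ 0.356 mA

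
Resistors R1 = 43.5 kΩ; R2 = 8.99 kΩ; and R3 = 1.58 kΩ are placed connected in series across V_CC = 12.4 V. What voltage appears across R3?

V ≈ 0.362 V

ΣR = 43.5 + 8.99 + 1.58 = 54.07 kΩ.
By the voltage-divider rule, V = 12.4 × 1.580/54.07 = 0.3623 V.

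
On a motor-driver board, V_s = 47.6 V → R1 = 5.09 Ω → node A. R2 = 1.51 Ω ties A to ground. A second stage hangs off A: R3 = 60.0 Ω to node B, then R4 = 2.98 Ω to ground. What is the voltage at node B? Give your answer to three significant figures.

Node A sees R2 in parallel with the series input of stage 2, R3 + R4 = 62.98 Ω.
R2 ‖ (R3+R4) = 1.475 Ω.
First divider: V_A = V_s · 1.475/(5.09 + 1.475) = 10.69 V.
Then the unloaded second divider: V_B = V_A × R4/(R3+R4) = 10.69 × 0.04732 = 0.5059 V.

V_B ≈ 0.506 V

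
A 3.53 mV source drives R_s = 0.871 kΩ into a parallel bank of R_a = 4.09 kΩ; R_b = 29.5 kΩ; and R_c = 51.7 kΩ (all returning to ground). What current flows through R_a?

I ≈ 0.685 µA

Parallel bank: R_p = 1/(1/4.09 + 1/29.5 + 1/51.7) = 3.359 kΩ.
V_A by voltage divider: V_A = 3.53 × 3.359/(0.871 + 3.359) = 2.803 mV.
Branch current I = V_A/R_a = 2.803/4.09 = 0.6853 µA.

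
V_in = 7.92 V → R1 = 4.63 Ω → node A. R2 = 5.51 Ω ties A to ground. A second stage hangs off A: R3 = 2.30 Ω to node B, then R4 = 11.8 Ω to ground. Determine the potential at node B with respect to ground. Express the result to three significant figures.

Looking into the second stage from A: R3 + R4 = 14.10 Ω appears in parallel with R2.
Effective lower resistance at A: R2 ‖ 14.10 = 3.962 Ω.
First divider: V_A = V_in · 3.962/(4.63 + 3.962) = 3.652 V.
Stage 2 is unloaded, so V_B = V_A · R4/(R3+R4) = 3.652 × 11.8/14.10 = 3.056 V.

V_B ≈ 3.06 V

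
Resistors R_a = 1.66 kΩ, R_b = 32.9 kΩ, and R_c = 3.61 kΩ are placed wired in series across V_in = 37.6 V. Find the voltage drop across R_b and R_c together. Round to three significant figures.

Series total: ΣR = 1.66 + 32.9 + 3.61 = 38.17 kΩ.
R_{R_b..R_c} = 32.9 + 3.61 = 36.51 kΩ.
V = V_in · R/ΣR = 37.6 × 0.9565 = 35.96 V.

V ≈ 36.0 V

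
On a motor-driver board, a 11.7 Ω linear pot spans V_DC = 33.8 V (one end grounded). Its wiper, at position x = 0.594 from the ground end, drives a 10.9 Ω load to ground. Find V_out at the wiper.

The pot divides into 4.750 Ω above the wiper and 6.950 Ω below.
Lower segment in parallel with the load: 6.950 ‖ 10.9 = 4.244 Ω.
Then V_out = V_DC · 4.244/(4.750 + 4.244) = 15.95 V.
(Unloaded: V_out = x·V_DC = 20.1 V.)

V_out ≈ 15.9 V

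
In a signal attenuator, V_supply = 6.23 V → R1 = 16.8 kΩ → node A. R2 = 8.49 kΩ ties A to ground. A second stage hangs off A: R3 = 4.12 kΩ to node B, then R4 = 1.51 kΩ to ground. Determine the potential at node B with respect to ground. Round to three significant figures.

Node A sees R2 in parallel with the series input of stage 2, R3 + R4 = 5.630 kΩ.
Effective lower resistance at A: R2 ‖ 5.630 = 3.385 kΩ.
So V_A = 6.23 × 0.1677 = 1.045 V.
Stage 2 is unloaded, so V_B = V_A · R4/(R3+R4) = 1.045 × 1.51/5.630 = 0.2802 V.

V_B ≈ 0.280 V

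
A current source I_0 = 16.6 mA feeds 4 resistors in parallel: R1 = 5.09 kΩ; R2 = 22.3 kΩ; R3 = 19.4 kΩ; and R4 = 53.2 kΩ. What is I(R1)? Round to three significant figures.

Total conductance ΣG = 1/5.09 + 1/22.3 + 1/19.4 + 1/53.2 = 0.3117 (units of 1/kΩ).
By the current-divider rule, I = I_0 · G_k/ΣG = 16.6 × 0.6304 = 10.46 mA.

I ≈ 10.5 mA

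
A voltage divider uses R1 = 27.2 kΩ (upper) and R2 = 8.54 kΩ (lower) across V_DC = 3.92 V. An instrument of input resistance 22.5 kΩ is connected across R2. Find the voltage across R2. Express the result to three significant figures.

V_out ≈ 0.727 V

First combine the lower leg with the load: R2 ‖ R_L = 6.190 kΩ.
Now apply the divider: V_out = 3.92 × 0.1854 = 0.7267 V.
(Unloaded it would be 0.937 V; the load pulls it down.)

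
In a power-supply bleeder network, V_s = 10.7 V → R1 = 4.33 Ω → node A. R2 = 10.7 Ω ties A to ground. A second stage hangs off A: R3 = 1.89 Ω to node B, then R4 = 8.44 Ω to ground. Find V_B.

V_B ≈ 4.79 V

The second stage (R3 + R4 = 10.33 Ω) loads node A in parallel with R2.
R2 ‖ (R3+R4) = 5.256 Ω.
V_A = 10.7 × 5.256/(4.33 + 5.256) = 5.867 V.
Stage 2 is unloaded, so V_B = V_A · R4/(R3+R4) = 5.867 × 8.44/10.33 = 4.793 V.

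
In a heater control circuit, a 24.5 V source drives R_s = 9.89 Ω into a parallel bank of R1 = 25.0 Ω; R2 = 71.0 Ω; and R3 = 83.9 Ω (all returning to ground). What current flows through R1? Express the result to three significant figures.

Combine the parallel branches: R_p = (1/25.0 + 1/71.0 + 1/83.9)⁻¹ = 15.15 Ω.
V_A by voltage divider: V_A = 24.5 × 15.15/(9.89 + 15.15) = 14.82 V.
Branch current I = V_A/R1 = 14.82/25.0 = 0.5929 A.
(Check via current divider: I_total = 0.9784 A; share G_k/ΣG = 0.6060 → same result.)

I ≈ 0.593 A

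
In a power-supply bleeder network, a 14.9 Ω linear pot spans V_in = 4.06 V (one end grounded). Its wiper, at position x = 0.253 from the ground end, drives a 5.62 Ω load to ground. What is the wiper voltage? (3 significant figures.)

Lower segment x·R_p = 3.770 Ω; upper segment (1−x)·R_p = 11.13 Ω.
Lower segment in parallel with the load: 3.770 ‖ 5.62 = 2.256 Ω.
V_out = 4.06 × 2.256/(11.13 + 2.256) = 0.6843 V.

V_out ≈ 0.684 V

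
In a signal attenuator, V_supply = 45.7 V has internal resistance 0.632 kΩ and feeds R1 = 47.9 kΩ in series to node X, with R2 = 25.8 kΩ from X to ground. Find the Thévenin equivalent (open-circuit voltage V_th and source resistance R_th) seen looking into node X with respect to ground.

V_th ≈ 15.9 V, R_th ≈ 16.8 kΩ

R1' = 0.632 + 47.9 = 48.53 kΩ (source resistance + R1).
V_th is the unloaded tap voltage: V_supply · R2/(R1'+R2) = 45.7 × 0.3471 = 15.86 V.
Looking into X with the source shorted: R_th = R1'·R2/(R1'+R2) = 48.53 × 25.8/74.33 = 16.85 kΩ.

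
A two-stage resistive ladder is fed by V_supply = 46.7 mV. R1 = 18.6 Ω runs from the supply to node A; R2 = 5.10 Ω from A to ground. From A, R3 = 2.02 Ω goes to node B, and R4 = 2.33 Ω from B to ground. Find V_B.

The second stage (R3 + R4 = 4.350 Ω) loads node A in parallel with R2.
Effective lower resistance at A: R2 ‖ 4.350 = 2.348 Ω.
So V_A = 46.7 × 0.1121 = 5.234 mV.
V_B = V_A × 0.5356 = 2.803 mV.

V_B ≈ 2.80 mV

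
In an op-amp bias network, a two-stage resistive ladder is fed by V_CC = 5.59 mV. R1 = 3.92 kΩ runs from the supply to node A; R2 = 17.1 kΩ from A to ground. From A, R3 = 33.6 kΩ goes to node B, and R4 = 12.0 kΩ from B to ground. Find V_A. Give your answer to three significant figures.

V_A ≈ 4.25 mV

Node A sees R2 in parallel with the series input of stage 2, R3 + R4 = 45.60 kΩ.
R2 ‖ (R3+R4) = 12.44 kΩ.
So V_A = 5.59 × 0.7603 = 4.250 mV.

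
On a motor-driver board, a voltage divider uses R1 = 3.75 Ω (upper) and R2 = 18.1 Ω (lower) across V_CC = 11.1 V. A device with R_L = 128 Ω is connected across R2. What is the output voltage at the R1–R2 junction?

First combine the lower leg with the load: R2 ‖ R_L = 15.86 Ω.
Now apply the divider: V_out = 11.1 × 0.8087 = 8.977 V.
(Unloaded it would be 9.19 V; the load pulls it down.)

V_out ≈ 8.98 V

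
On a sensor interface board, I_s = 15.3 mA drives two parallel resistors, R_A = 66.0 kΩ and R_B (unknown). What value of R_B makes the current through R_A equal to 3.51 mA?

R_B ≈ 19.6 kΩ

The fraction through R_A equals R_B/(R_A+R_B).
3.51/15.3 = R_B/(R_A + R_B) → R_B = R_A · (0.2294)/(1 − 0.2294) = 66.0 × 0.2977 = 19.65 kΩ.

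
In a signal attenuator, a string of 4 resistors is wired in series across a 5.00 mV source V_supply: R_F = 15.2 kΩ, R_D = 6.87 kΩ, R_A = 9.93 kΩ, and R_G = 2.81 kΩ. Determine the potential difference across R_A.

Total series resistance ΣR = 15.2 + 6.87 + 9.93 + 2.81 = 34.81 kΩ.
By the voltage-divider rule, V = 5.00 × 9.930/34.81 = 1.426 mV.

V ≈ 1.43 mV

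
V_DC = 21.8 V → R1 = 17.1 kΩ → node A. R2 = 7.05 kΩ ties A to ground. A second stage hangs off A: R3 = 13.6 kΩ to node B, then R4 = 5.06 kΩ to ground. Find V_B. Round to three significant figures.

V_B ≈ 1.36 V

Node A sees R2 in parallel with the series input of stage 2, R3 + R4 = 18.66 kΩ.
R2 ‖ (R3+R4) = 5.117 kΩ.
First divider: V_A = V_DC · 5.117/(17.1 + 5.117) = 5.021 V.
Then the unloaded second divider: V_B = V_A × R4/(R3+R4) = 5.021 × 0.2712 = 1.361 V.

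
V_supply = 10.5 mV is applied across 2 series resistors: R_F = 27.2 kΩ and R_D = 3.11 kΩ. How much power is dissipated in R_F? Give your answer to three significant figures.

P ≈ 3.26 nW

Series current I = V_supply/ΣR = 10.5/30.31 = 0.3464 µA.
P(R_F) = I²·R_F = (0.3464)² × 27.2 = 3.264 nW.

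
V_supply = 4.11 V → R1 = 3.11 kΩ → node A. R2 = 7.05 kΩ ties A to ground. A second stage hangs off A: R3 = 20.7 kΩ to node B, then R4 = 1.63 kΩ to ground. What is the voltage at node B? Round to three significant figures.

The second stage (R3 + R4 = 22.33 kΩ) loads node A in parallel with R2.
R2 ‖ (R3+R4) = 5.358 kΩ.
First divider: V_A = V_supply · 5.358/(3.11 + 5.358) = 2.601 V.
Stage 2 is unloaded, so V_B = V_A · R4/(R3+R4) = 2.601 × 1.63/22.33 = 0.1898 V.

V_B ≈ 0.190 V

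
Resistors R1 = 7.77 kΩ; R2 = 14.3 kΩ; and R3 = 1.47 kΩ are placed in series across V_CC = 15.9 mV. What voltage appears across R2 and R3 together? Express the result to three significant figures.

Total series resistance ΣR = 7.77 + 14.3 + 1.47 = 23.54 kΩ.
R_{R2..R3} = 14.3 + 1.47 = 15.77 kΩ.
V = V_CC · R/ΣR = 15.9 × 0.6699 = 10.65 mV.

V ≈ 10.7 mV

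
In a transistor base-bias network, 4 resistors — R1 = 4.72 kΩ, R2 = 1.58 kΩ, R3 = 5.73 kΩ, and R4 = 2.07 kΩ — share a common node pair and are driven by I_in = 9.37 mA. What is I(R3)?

I ≈ 1.09 mA

ΣG = 1/4.72 + 1/1.58 + 1/5.73 + 1/2.07 = 1.502.
R3 takes the fraction G_k/ΣG = 0.1745/1.502 = 0.1162, so I = 9.37 × 0.1162 = 1.088 mA.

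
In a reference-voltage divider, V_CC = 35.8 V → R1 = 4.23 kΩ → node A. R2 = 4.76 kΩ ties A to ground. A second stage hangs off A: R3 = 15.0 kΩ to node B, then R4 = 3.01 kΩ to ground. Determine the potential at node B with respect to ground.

The second stage (R3 + R4 = 18.01 kΩ) loads node A in parallel with R2.
R2 ‖ (R3+R4) = 3.765 kΩ.
First divider: V_A = V_CC · 3.765/(4.23 + 3.765) = 16.86 V.
Then the unloaded second divider: V_B = V_A × R4/(R3+R4) = 16.86 × 0.1671 = 2.818 V.

V_B ≈ 2.82 V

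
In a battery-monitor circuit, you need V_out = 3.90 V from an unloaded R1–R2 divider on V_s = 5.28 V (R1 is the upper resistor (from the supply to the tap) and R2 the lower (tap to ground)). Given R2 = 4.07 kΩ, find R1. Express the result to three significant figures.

R1 ≈ 1.44 kΩ

V_out/V_s = R2/(R1+R2) = 0.7386.
R1 = R2·(1/k − 1) = 4.07 × 0.3538 = 1.440 kΩ.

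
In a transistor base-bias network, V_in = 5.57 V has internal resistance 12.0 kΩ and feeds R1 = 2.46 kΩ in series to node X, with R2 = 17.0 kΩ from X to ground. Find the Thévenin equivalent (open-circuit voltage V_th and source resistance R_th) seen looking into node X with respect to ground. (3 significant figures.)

R1' = 12.0 + 2.46 = 14.46 kΩ (source resistance + R1).
V_th is the unloaded tap voltage: V_in · R2/(R1'+R2) = 5.57 × 0.5404 = 3.010 V.
Looking into X with the source shorted: R_th = R1'·R2/(R1'+R2) = 14.46 × 17.0/31.46 = 7.814 kΩ.

V_th ≈ 3.01 V, R_th ≈ 7.81 kΩ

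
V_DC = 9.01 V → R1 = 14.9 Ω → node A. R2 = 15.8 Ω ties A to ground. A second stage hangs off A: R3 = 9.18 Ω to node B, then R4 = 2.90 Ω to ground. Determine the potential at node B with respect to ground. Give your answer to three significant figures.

Looking into the second stage from A: R3 + R4 = 12.08 Ω appears in parallel with R2.
R2 ‖ (R3+R4) = 6.846 Ω.
V_A = 9.01 × 6.846/(14.9 + 6.846) = 2.836 V.
V_B = V_A × 0.2401 = 0.6809 V.

V_B ≈ 0.681 V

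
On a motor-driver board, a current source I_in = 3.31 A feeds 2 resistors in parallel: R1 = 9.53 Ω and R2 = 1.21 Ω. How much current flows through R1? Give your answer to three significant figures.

Two-branch current divider: I_k = I_in · R_other/(R_1 + R_2).
I(R1) = 3.31 × 1.21/(9.53 + 1.21) = 3.31 × 0.1127 = 0.3729 A.

I ≈ 0.373 A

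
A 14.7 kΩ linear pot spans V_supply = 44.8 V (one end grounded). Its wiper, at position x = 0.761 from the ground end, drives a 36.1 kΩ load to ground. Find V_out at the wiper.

Lower segment x·R_p = 11.19 kΩ; upper segment (1−x)·R_p = 3.513 kΩ.
Lower segment in parallel with the load: 11.19 ‖ 36.1 = 8.540 kΩ.
Loaded-divider output: V_out = 44.8 × 0.7085 = 31.74 V.
(Unloaded: V_out = x·V_supply = 34.1 V.)

V_out ≈ 31.7 V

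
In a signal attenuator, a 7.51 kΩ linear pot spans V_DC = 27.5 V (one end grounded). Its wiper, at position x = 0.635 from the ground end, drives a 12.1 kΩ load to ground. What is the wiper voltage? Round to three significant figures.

Lower segment x·R_p = 4.769 kΩ; upper segment (1−x)·R_p = 2.741 kΩ.
Lower segment in parallel with the load: 4.769 ‖ 12.1 = 3.421 kΩ.
V_out = 27.5 × 3.421/(2.741 + 3.421) = 15.27 V.

V_out ≈ 15.3 V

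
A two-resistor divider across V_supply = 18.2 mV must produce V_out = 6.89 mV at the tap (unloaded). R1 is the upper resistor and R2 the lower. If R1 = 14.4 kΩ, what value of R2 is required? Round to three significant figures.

R2 ≈ 8.77 kΩ

Required fraction k = V_out/V_supply = 0.3786.
Rearranging, R2 = R1·k/(1−k) = 14.4 × 0.6092 = 8.772 kΩ.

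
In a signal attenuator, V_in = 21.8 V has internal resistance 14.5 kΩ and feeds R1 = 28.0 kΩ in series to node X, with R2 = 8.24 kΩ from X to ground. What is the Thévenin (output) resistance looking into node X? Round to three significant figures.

R_th ≈ 6.90 kΩ

R1' = 14.5 + 28.0 = 42.50 kΩ (source resistance + R1).
With V_in suppressed (replaced by a short), R_th = R1' ‖ R2 = (42.50 × 8.24)/(42.50 + 8.24) = 6.902 kΩ.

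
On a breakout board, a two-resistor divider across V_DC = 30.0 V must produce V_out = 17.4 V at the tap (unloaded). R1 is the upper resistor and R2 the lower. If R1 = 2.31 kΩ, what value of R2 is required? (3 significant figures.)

The divider ratio is R2/(R1+R2) = 17.4/30.0 = 0.5800.
So R2 = R1 · V_out/(V_DC − V_out) = 2.31 × 17.4/(30.0 − 17.4) = 2.31 × 1.381 = 3.190 kΩ.

R2 ≈ 3.19 kΩ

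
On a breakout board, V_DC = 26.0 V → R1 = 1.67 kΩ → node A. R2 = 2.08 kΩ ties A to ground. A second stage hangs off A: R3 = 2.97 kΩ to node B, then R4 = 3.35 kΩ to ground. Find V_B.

V_B ≈ 6.67 V

Node A sees R2 in parallel with the series input of stage 2, R3 + R4 = 6.320 kΩ.
Effective lower resistance at A: R2 ‖ 6.320 = 1.565 kΩ.
First divider: V_A = V_DC · 1.565/(1.67 + 1.565) = 12.58 V.
Then the unloaded second divider: V_B = V_A × R4/(R3+R4) = 12.58 × 0.5301 = 6.667 V.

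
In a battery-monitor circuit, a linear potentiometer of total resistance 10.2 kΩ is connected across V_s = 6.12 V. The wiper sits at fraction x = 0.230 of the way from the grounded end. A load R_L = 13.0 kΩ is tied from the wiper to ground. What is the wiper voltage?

The pot divides into 7.854 kΩ above the wiper and 2.346 kΩ below.
R_L loads the lower segment: effective lower R = 1.987 kΩ.
V_out = 6.12 × 1.987/(7.854 + 1.987) = 1.236 V.

V_out ≈ 1.24 V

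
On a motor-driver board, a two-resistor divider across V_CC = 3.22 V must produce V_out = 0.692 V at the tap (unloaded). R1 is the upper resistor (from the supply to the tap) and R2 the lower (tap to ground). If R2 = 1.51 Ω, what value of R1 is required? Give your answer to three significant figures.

V_out/V_CC = R2/(R1+R2) = 0.2149.
Rearranging, R1 = R2·(1−k)/k = 1.51 × 3.653 = 5.516 Ω.

R1 ≈ 5.52 Ω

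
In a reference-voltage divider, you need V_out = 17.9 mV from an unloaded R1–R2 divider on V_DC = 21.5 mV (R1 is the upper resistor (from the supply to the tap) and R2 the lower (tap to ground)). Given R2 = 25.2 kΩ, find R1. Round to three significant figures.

R1 ≈ 5.07 kΩ

Required fraction k = V_out/V_DC = 0.8326.
Rearranging, R1 = R2·(1−k)/k = 25.2 × 0.2011 = 5.068 kΩ.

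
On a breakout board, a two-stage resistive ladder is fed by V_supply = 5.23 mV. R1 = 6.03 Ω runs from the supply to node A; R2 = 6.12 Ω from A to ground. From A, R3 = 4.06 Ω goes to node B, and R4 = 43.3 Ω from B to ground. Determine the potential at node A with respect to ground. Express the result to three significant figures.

Node A sees R2 in parallel with the series input of stage 2, R3 + R4 = 47.36 Ω.
Effective lower resistance at A: R2 ‖ 47.36 = 5.420 Ω.
So V_A = 5.23 × 0.4733 = 2.476 mV.

V_A ≈ 2.48 mV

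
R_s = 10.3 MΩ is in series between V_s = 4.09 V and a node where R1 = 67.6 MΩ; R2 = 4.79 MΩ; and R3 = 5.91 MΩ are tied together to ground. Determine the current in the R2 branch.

Parallel bank: R_p = 1/(1/67.6 + 1/4.79 + 1/5.91) = 2.546 MΩ.
V_A by voltage divider: V_A = 4.09 × 2.546/(10.3 + 2.546) = 0.8106 V.
I(R2) = V_A / R2 = 0.8106/4.79 = 0.1692 µA.

I ≈ 0.169 µA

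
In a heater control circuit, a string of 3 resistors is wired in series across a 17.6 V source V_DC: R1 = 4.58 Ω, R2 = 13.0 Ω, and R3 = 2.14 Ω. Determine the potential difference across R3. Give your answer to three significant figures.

Total series resistance ΣR = 4.58 + 13.0 + 2.14 = 19.72 Ω.
Voltage divider: V = V_DC · (2.140 / 19.72) = 17.6 × 0.1085 = 1.910 V.

V ≈ 1.91 V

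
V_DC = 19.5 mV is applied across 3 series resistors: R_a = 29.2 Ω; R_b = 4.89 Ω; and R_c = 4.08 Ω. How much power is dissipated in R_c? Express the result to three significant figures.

Series current I = V_DC/ΣR = 19.5/38.17 = 0.5109 mA.
V(R_c) = I·R = 2.084 mV; P = V·I = 2.084 × 0.5109 = 1.065 µW.

P ≈ 1.06 µW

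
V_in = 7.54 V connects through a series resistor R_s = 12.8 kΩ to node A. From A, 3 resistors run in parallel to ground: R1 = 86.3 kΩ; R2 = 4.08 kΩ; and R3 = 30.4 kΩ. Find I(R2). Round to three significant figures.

I ≈ 0.393 mA

Equivalent of the parallel group: R_p = 3.453 kΩ.
V_A by voltage divider: V_A = 7.54 × 3.453/(12.8 + 3.453) = 1.602 V.
I(R2) = V_A / R2 = 1.602/4.08 = 0.3926 mA.
(Check via current divider: I_total = 0.4639 mA; share G_k/ΣG = 0.8464 → same result.)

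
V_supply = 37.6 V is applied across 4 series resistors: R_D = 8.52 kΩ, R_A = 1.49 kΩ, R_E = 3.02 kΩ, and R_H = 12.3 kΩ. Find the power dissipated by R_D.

ΣR = 25.33 kΩ → I = 37.6/25.33 = 1.484 mA.
P = I²R = 2.203 × 8.52 = 18.77 mW.

P ≈ 18.8 mW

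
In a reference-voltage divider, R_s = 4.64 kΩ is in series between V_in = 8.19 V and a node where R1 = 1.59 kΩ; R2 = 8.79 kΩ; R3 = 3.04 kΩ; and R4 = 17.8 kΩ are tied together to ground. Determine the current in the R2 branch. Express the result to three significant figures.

I ≈ 0.149 mA

Parallel bank: R_p = 1/(1/1.59 + 1/8.79 + 1/3.04 + 1/17.8) = 0.8867 kΩ.
V_A = 8.19 × 0.8867/5.527 = 1.314 V.
Branch current I = V_A/R2 = 1.314/8.79 = 0.1495 mA.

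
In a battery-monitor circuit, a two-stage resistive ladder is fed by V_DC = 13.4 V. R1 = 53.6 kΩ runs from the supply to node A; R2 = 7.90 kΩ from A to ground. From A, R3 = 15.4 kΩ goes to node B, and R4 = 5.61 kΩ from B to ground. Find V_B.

The second stage (R3 + R4 = 21.01 kΩ) loads node A in parallel with R2.
Effective lower resistance at A: R2 ‖ 21.01 = 5.741 kΩ.
So V_A = 13.4 × 0.09675 = 1.296 V.
Then the unloaded second divider: V_B = V_A × R4/(R3+R4) = 1.296 × 0.2670 = 0.3462 V.

V_B ≈ 0.346 V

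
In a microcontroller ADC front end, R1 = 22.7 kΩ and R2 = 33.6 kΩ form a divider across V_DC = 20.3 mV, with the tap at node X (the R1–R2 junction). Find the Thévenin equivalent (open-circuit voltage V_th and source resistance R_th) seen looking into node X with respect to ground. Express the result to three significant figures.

V_th is the unloaded tap voltage: V_DC · R2/(R1+R2) = 20.3 × 0.5968 = 12.12 mV.
Zeroing V_DC shorts the top of R1 to ground, so R_th = R1 ‖ R2 = 13.55 kΩ.

V_th ≈ 12.1 mV, R_th ≈ 13.5 kΩ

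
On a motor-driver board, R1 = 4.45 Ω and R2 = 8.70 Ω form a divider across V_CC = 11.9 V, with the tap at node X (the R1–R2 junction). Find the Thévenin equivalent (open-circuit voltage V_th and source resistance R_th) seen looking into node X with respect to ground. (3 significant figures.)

V_th ≈ 7.87 V, R_th ≈ 2.94 Ω

With X open, the divider is unloaded: V_th = 11.9 × 8.70/13.15 = 7.873 V.
Zeroing V_CC shorts the top of R1 to ground, so R_th = R1 ‖ R2 = 2.944 Ω.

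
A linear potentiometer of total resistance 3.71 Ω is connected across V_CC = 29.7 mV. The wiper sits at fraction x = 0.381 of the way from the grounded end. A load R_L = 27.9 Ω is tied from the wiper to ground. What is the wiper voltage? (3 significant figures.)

The pot divides into 2.296 Ω above the wiper and 1.414 Ω below.
Lower segment in parallel with the load: 1.414 ‖ 27.9 = 1.345 Ω.
Loaded-divider output: V_out = 29.7 × 0.3694 = 10.97 mV.

V_out ≈ 11.0 mV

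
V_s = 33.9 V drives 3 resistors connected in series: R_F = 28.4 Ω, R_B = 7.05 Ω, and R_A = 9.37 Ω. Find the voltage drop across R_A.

Total series resistance ΣR = 28.4 + 7.05 + 9.37 = 44.82 Ω.
Voltage divider: V = V_s · (9.370 / 44.82) = 33.9 × 0.2091 = 7.087 V.

V ≈ 7.09 V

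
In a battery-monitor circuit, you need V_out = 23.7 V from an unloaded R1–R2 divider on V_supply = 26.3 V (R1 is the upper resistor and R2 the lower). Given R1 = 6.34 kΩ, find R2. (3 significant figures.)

Required fraction k = V_out/V_supply = 0.9011.
R2 = R1 · 0.9011/(1 − 0.9011) = 57.79 kΩ.

R2 ≈ 57.8 kΩ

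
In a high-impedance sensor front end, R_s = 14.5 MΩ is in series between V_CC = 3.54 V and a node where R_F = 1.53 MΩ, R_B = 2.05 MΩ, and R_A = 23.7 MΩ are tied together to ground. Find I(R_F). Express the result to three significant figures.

Combine the parallel branches: R_p = (1/1.53 + 1/2.05 + 1/23.7)⁻¹ = 0.8449 MΩ.
Node voltage V_A = V_CC · R_p/(R_s + R_p) = 3.54 × 0.05506 = 0.1949 V.
I(R_F) = V_A / R_F = 0.1949/1.53 = 0.1274 µA.

I ≈ 0.127 µA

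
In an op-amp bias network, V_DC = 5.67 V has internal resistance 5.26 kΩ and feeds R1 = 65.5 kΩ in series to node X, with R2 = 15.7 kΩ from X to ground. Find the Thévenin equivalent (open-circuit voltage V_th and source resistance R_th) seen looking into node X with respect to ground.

V_th ≈ 1.03 V, R_th ≈ 12.8 kΩ

R1' = 5.26 + 65.5 = 70.76 kΩ (source resistance + R1).
Open-circuit (no load on X): V_th = V_DC · R2/(R1' + R2) = 5.67 × 15.7/(70.76 + 15.7) = 1.030 V.
Looking into X with the source shorted: R_th = R1'·R2/(R1'+R2) = 70.76 × 15.7/86.46 = 12.85 kΩ.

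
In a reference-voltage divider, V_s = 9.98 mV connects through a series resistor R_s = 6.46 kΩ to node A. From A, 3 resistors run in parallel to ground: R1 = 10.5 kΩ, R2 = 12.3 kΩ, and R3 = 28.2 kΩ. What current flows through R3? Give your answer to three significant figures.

Combine the parallel branches: R_p = (1/10.5 + 1/12.3 + 1/28.2)⁻¹ = 4.717 kΩ.
V_A = 9.98 × 4.717/11.18 = 4.212 mV.
I(R3) = V_A / R3 = 4.212/28.2 = 0.1494 µA.
(Equivalently: I_total = 0.8929 µA, then current-divider fraction G_k/ΣG = 0.1673.)

I ≈ 0.149 µA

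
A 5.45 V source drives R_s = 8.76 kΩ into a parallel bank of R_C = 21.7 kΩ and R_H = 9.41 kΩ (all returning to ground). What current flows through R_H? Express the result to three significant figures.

I ≈ 0.248 mA

Combine the parallel branches: R_p = (1/21.7 + 1/9.41)⁻¹ = 6.564 kΩ.
V_A by voltage divider: V_A = 5.45 × 6.564/(8.76 + 6.564) = 2.334 V.
Branch current I = V_A/R_H = 2.334/9.41 = 0.2481 mA.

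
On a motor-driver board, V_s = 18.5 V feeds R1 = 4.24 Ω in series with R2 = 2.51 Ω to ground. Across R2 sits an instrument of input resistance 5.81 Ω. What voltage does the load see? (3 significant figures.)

V_out ≈ 5.41 V

First combine the lower leg with the load: R2 ‖ R_L = 1.753 Ω.
Then V_out = V_s · R2'/(R1 + R2') = 18.5 × 1.753/5.993 = 5.411 V.
(Unloaded it would be 6.88 V; the load pulls it down.)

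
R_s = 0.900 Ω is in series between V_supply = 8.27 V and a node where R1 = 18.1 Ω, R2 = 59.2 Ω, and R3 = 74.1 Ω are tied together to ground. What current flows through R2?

I ≈ 0.130 A

Combine the parallel branches: R_p = (1/18.1 + 1/59.2 + 1/74.1)⁻¹ = 11.68 Ω.
V_A = 8.27 × 11.68/12.58 = 7.678 V.
I(R2) = V_A / R2 = 7.678/59.2 = 0.1297 A.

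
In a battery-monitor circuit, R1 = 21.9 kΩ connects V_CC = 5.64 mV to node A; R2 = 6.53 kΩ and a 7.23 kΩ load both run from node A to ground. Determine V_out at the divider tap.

First combine the lower leg with the load: R2 ‖ R_L = 3.431 kΩ.
Now apply the divider: V_out = 5.64 × 0.1355 = 0.7639 mV.

V_out ≈ 0.764 mV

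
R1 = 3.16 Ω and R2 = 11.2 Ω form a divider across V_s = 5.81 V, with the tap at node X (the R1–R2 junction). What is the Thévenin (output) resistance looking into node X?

R_th ≈ 2.46 Ω

With V_s suppressed (replaced by a short), R_th = R1 ‖ R2 = (3.160 × 11.2)/(3.160 + 11.2) = 2.465 Ω.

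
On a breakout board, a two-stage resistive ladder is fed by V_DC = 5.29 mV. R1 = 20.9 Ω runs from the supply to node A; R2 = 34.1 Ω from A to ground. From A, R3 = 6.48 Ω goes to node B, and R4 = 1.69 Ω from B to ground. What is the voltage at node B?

Node A sees R2 in parallel with the series input of stage 2, R3 + R4 = 8.170 Ω.
Effective lower resistance at A: R2 ‖ 8.170 = 6.591 Ω.
First divider: V_A = V_DC · 6.591/(20.9 + 6.591) = 1.268 mV.
Then the unloaded second divider: V_B = V_A × R4/(R3+R4) = 1.268 × 0.2069 = 0.2623 mV.

V_B ≈ 0.262 mV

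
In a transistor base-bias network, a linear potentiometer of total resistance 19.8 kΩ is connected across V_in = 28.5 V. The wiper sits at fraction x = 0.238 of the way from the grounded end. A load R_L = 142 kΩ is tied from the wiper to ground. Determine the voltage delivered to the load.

V_out ≈ 6.62 V

Lower segment x·R_p = 4.712 kΩ; upper segment (1−x)·R_p = 15.09 kΩ.
R_L loads the lower segment: effective lower R = 4.561 kΩ.
Loaded-divider output: V_out = 28.5 × 0.2321 = 6.616 V.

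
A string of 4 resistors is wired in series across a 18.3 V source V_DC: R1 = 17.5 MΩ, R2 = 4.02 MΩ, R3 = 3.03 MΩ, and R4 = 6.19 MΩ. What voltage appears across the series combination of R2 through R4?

Series total: ΣR = 17.5 + 4.02 + 3.03 + 6.19 = 30.74 MΩ.
R_{R2..R4} = 4.02 + 3.03 + 6.19 = 13.24 MΩ.
V = V_DC · R/ΣR = 18.3 × 0.4307 = 7.882 V.

V ≈ 7.88 V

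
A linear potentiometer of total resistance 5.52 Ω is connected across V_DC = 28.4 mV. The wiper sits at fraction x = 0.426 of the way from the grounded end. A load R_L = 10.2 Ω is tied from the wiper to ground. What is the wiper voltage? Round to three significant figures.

Lower segment x·R_p = 2.352 Ω; upper segment (1−x)·R_p = 3.168 Ω.
R_L loads the lower segment: effective lower R = 1.911 Ω.
V_out = 28.4 × 1.911/(3.168 + 1.911) = 10.68 mV.
(Unloaded: V_out = x·V_DC = 12.1 mV.)

V_out ≈ 10.7 mV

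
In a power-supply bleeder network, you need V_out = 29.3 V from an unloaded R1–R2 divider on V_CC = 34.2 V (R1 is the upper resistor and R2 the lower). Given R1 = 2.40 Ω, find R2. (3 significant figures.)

R2 ≈ 14.4 Ω

Required fraction k = V_out/V_CC = 0.8567.
So R2 = R1 · V_out/(V_CC − V_out) = 2.40 × 29.3/(34.2 − 29.3) = 2.40 × 5.980 = 14.35 Ω.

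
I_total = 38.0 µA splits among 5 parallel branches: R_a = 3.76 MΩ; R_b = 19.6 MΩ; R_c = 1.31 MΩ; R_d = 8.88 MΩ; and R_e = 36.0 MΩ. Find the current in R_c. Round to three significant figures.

Total conductance ΣG = 1/3.76 + 1/19.6 + 1/1.31 + 1/8.88 + 1/36.0 = 1.221 (units of 1/MΩ).
Current divider: I(R_c) = I_total · G_k/ΣG = 38.0 × (0.7634/1.221) = 38.0 × 0.6253 = 23.76 µA.

I ≈ 23.8 µA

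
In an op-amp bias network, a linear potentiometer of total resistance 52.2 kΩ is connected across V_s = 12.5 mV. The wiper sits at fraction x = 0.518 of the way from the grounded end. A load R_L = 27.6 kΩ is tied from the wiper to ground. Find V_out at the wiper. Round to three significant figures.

Lower segment x·R_p = 27.04 kΩ; upper segment (1−x)·R_p = 25.16 kΩ.
R_L loads the lower segment: effective lower R = 13.66 kΩ.
Loaded-divider output: V_out = 12.5 × 0.3519 = 4.398 mV.

V_out ≈ 4.40 mV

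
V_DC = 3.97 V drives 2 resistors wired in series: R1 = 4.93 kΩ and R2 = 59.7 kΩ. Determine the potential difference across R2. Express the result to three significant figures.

ΣR = 4.93 + 59.7 = 64.63 kΩ.
Voltage divider: V = V_DC · (59.70 / 64.63) = 3.97 × 0.9237 = 3.667 V.

V ≈ 3.67 V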